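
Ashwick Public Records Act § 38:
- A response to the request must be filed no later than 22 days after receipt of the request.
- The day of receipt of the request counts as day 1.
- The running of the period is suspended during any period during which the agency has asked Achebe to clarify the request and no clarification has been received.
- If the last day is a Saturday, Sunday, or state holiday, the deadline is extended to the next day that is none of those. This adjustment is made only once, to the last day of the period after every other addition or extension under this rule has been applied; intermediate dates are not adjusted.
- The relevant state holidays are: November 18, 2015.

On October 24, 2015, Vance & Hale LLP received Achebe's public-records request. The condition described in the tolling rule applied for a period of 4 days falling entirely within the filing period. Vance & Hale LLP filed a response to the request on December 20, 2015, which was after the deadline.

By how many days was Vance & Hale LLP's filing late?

Counting October 24, 2015 as day 1, day 22 is November 14, 2015.
Tolling adds 4 days: November 14, 2015 + 4 days = November 18, 2015.
November 18, 2015 is a listed holiday. The next qualifying day is November 19, 2015.
The deadline is November 19, 2015; from November 19, 2015 to December 20, 2015 is 31 days.

31 days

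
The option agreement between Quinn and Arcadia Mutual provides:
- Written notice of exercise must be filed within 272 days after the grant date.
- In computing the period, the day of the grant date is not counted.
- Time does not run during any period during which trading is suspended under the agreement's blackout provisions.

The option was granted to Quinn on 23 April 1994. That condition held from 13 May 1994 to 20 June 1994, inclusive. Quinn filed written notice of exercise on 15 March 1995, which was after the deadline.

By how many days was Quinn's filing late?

272 days after 23 April 1994 is January 20, 1995.
From May 13, 1994 through June 20, 1994 inclusive is 39 days; tolling adds 39 days: January 20, 1995 + 39 days = February 28, 1995.
The deadline is February 28, 1995; from February 28, 1995 to March 15, 1995 is 15 days.

15 days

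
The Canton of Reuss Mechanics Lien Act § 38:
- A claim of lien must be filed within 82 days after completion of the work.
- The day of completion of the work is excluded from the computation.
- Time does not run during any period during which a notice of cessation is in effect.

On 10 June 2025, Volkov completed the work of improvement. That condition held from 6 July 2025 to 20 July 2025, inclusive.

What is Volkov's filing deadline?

82 days after 10 June 2025 is August 31, 2025.
From July 6, 2025 through July 20, 2025 inclusive is 15 days; tolling adds 15 days: August 31, 2025 + 15 days = September 15, 2025.

September 15, 2025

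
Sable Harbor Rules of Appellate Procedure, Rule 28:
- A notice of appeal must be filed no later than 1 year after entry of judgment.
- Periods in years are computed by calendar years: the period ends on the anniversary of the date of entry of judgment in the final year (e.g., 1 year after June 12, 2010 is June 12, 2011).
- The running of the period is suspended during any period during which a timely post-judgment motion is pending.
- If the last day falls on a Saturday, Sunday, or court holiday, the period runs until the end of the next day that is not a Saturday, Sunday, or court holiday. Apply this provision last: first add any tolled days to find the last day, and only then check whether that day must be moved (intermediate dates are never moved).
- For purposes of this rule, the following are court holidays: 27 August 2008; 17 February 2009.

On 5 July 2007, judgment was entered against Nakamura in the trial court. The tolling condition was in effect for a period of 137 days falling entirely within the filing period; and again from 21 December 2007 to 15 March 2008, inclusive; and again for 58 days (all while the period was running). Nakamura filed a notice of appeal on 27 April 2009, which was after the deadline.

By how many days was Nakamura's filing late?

14 days

1 year after 5 July 2007 is July 5, 2008.
Tolling adds 137 days: July 5, 2008 + 137 days = November 19, 2008.
From December 21, 2007 through March 15, 2008 inclusive is 86 days; tolling adds 86 days: November 19, 2008 + 86 days = February 13, 2009.
Tolling adds 58 days: February 13, 2009 + 58 days = April 12, 2009.
April 12, 2009 is Sunday. The next qualifying day is April 13, 2009.
The deadline is April 13, 2009; from April 13, 2009 to April 27, 2009 is 14 days.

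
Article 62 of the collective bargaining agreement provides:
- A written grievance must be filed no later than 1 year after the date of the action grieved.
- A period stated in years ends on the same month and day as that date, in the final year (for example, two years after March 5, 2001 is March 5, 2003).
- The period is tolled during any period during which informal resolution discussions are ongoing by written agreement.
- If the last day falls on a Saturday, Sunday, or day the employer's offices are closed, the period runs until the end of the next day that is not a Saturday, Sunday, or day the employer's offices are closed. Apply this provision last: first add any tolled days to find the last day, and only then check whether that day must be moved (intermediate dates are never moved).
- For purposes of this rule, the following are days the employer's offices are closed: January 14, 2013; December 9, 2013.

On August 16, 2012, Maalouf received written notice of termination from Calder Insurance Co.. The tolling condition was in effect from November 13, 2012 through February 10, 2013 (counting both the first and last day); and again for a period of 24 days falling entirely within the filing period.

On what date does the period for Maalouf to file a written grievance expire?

1 year after August 16, 2012 is August 16, 2013.
From November 13, 2012 through February 10, 2013 inclusive is 90 days; tolling adds 90 days: August 16, 2013 + 90 days = November 14, 2013.
Tolling adds 24 days: November 14, 2013 + 24 days = December 8, 2013.
December 8, 2013 is Sunday; December 9, 2013 is a listed holiday. The next qualifying day is December 10, 2013.

December 10, 2013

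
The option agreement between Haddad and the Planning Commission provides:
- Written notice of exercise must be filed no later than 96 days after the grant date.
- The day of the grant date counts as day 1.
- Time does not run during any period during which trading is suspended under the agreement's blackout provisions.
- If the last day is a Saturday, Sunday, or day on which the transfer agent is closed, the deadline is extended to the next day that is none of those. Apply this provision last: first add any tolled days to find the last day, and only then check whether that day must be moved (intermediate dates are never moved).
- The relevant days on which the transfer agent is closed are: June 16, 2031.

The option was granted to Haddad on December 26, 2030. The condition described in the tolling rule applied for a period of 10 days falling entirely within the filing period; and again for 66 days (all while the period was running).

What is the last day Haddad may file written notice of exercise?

Counting December 26, 2030 as day 1, day 96 is March 31, 2031.
Tolling adds 10 days: March 31, 2031 + 10 days = April 10, 2031.
Tolling adds 66 days: April 10, 2031 + 66 days = June 15, 2031.
June 15, 2031 is Sunday; June 16, 2031 is a listed holiday. The next qualifying day is June 17, 2031.

June 17, 2031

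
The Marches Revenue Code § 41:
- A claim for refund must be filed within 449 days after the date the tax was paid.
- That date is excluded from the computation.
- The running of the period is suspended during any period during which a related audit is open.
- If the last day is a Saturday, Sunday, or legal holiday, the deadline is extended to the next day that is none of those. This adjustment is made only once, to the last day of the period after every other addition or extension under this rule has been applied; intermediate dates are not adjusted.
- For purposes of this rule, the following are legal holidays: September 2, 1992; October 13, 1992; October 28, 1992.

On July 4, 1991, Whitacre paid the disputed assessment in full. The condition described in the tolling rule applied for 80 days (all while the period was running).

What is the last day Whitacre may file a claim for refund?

449 days after July 4, 1991 is September 25, 1992.
Tolling adds 80 days: September 25, 1992 + 80 days = December 14, 1992.
December 14, 1992 is a Monday and not a legal holiday, so no extension applies.

December 14, 1992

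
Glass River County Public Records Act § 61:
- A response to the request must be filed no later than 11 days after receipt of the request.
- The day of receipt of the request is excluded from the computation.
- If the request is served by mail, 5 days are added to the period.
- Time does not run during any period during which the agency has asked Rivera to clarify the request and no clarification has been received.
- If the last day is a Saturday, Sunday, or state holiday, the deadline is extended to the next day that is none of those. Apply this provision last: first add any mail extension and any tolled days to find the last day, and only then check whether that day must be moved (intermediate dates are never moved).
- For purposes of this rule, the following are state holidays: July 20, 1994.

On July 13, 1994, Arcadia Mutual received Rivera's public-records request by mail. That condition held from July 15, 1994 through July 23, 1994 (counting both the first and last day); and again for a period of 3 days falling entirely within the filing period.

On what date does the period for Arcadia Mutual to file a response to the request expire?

August 10, 1994

11 days after July 13, 1994 is July 24, 1994.
Service was by mail, adding 5 days: July 24, 1994 + 5 days = July 29, 1994.
From July 15, 1994 through July 23, 1994 inclusive is 9 days; tolling adds 9 days: July 29, 1994 + 9 days = August 7, 1994.
Tolling adds 3 days: August 7, 1994 + 3 days = August 10, 1994.
August 10, 1994 is a Wednesday and not a state holiday, so no extension applies.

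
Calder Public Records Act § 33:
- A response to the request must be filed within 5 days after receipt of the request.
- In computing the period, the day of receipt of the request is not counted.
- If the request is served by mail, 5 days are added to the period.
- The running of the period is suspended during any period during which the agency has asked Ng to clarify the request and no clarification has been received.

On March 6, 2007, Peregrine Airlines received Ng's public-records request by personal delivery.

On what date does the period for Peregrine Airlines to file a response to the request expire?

March 11, 2007

5 days after March 6, 2007 is March 11, 2007.
Service was not by mail, so no mail extension applies.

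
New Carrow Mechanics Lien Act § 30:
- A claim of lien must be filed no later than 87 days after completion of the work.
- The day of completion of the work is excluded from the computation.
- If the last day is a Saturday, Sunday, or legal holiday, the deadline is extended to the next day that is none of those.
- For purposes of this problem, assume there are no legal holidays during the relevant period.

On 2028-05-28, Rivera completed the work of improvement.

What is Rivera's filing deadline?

87 days after 2028-05-28 is August 23, 2028.
August 23, 2028 is a Wednesday and not a legal holiday, so no extension applies.

August 23, 2028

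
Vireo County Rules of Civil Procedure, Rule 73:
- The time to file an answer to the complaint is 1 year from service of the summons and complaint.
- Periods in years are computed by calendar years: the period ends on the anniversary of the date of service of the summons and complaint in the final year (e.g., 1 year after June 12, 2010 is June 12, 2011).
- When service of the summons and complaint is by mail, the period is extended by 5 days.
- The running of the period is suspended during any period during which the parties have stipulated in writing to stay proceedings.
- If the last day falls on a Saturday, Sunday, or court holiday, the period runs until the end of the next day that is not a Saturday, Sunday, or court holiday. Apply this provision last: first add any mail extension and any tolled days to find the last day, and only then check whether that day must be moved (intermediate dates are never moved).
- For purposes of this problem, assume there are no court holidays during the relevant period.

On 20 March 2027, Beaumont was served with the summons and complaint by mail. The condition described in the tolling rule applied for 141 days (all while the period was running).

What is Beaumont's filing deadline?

1 year after 20 March 2027 is March 20, 2028.
Service was by mail, adding 5 days: March 20, 2028 + 5 days = March 25, 2028.
Tolling adds 141 days: March 25, 2028 + 141 days = August 13, 2028.
August 13, 2028 is Sunday. The next qualifying day is August 14, 2028.

August 14, 2028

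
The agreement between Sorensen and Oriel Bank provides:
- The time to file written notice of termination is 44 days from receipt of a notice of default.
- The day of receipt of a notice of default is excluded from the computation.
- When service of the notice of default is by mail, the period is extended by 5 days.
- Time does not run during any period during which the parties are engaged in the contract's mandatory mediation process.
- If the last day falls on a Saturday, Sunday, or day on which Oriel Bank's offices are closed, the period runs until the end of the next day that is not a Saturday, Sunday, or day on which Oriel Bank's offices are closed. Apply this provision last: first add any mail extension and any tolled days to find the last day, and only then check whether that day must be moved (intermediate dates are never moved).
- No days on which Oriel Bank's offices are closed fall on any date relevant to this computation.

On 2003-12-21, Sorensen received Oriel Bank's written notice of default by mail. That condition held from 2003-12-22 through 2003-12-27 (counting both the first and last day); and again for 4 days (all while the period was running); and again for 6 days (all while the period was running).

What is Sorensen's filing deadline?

February 24, 2004

44 days after 2003-12-21 is February 3, 2004.
Service was by mail, adding 5 days: February 3, 2004 + 5 days = February 8, 2004.
From December 22, 2003 through December 27, 2003 inclusive is 6 days; tolling adds 6 days: February 8, 2004 + 6 days = February 14, 2004.
Tolling adds 4 days: February 14, 2004 + 4 days = February 18, 2004.
Tolling adds 6 days: February 18, 2004 + 6 days = February 24, 2004.
February 24, 2004 is a Tuesday and not a day on which Oriel Bank's offices are closed, so no extension applies.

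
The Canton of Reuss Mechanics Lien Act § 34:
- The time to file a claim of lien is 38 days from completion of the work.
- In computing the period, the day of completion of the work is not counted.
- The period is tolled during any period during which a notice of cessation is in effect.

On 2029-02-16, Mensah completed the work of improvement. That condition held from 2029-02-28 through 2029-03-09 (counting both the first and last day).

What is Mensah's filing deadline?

38 days after 2029-02-16 is March 26, 2029.
From February 28, 2029 through March 9, 2029 inclusive is 10 days; tolling adds 10 days: March 26, 2029 + 10 days = April 5, 2029.

April 5, 2029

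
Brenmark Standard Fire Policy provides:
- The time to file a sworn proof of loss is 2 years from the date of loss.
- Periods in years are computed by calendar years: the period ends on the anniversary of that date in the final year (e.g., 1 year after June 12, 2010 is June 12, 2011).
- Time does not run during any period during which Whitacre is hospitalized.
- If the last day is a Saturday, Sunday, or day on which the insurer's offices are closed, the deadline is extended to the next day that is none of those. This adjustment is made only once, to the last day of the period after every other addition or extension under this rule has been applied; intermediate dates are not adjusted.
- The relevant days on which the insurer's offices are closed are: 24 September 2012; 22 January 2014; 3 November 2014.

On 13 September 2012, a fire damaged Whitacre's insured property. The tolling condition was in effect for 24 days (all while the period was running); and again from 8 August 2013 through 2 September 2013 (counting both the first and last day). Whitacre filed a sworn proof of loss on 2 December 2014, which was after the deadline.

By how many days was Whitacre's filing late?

28 days

2 years after 13 September 2012 is September 13, 2014.
Tolling adds 24 days: September 13, 2014 + 24 days = October 7, 2014.
From August 8, 2013 through September 2, 2013 inclusive is 26 days; tolling adds 26 days: October 7, 2014 + 26 days = November 2, 2014.
November 2, 2014 is Sunday; November 3, 2014 is a listed holiday. The next qualifying day is November 4, 2014.
The deadline is November 4, 2014; from November 4, 2014 to December 2, 2014 is 28 days.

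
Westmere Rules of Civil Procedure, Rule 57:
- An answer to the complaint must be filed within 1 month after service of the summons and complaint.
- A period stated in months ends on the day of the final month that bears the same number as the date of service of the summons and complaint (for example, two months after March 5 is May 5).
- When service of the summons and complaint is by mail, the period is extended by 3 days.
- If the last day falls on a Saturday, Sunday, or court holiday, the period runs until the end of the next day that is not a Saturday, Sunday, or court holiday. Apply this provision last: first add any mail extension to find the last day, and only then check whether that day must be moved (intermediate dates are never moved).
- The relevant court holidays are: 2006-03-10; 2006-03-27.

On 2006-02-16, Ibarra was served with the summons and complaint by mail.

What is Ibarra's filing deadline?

1 month after 2006-02-16 is March 16, 2006.
Service was by mail, adding 3 days: March 16, 2006 + 3 days = March 19, 2006.
March 19, 2006 is Sunday. The next qualifying day is March 20, 2006.

March 20, 2006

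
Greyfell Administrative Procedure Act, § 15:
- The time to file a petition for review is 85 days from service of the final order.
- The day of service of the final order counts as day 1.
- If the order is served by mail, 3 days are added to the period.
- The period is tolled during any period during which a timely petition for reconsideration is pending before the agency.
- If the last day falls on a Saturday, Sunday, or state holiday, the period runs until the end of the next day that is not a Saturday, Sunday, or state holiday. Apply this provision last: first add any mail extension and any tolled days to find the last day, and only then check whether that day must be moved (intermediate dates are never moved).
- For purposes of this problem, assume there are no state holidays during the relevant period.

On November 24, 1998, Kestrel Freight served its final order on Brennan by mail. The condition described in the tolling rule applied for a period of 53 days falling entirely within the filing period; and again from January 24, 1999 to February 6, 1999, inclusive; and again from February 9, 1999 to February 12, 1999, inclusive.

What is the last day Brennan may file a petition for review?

Counting November 24, 1998 as day 1, day 85 is February 16, 1999.
Service was by mail, adding 3 days: February 16, 1999 + 3 days = February 19, 1999.
Tolling adds 53 days: February 19, 1999 + 53 days = April 13, 1999.
From January 24, 1999 through February 6, 1999 inclusive is 14 days; tolling adds 14 days: April 13, 1999 + 14 days = April 27, 1999.
From February 9, 1999 through February 12, 1999 inclusive is 4 days; tolling adds 4 days: April 27, 1999 + 4 days = May 1, 1999.
May 1, 1999 is Saturday; May 2, 1999 is Sunday. The next qualifying day is May 3, 1999.

May 3, 1999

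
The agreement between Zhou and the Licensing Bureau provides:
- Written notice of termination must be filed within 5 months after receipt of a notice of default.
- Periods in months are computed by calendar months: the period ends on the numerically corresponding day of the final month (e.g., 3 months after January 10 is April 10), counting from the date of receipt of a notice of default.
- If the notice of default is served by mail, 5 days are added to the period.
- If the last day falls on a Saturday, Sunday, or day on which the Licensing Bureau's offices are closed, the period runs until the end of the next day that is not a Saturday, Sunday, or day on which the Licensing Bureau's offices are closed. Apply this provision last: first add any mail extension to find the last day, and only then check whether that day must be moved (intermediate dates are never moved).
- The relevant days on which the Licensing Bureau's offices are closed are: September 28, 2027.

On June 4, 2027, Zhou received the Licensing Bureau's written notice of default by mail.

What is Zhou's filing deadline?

November 9, 2027

5 months after June 4, 2027 is November 4, 2027.
Service was by mail, adding 5 days: November 4, 2027 + 5 days = November 9, 2027.
November 9, 2027 is a Tuesday and not a day on which the Licensing Bureau's offices are closed, so no extension applies.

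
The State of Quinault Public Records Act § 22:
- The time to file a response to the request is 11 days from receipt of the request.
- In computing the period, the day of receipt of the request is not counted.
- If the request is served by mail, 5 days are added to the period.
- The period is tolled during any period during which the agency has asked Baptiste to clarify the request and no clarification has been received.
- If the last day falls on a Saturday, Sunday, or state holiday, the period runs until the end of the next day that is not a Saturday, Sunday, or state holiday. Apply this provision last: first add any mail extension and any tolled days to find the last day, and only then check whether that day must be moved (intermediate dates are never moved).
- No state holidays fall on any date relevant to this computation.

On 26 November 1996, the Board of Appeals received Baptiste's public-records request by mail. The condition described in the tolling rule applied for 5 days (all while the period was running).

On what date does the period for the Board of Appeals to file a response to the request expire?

December 17, 1996

11 days after 26 November 1996 is December 7, 1996.
Service was by mail, adding 5 days: December 7, 1996 + 5 days = December 12, 1996.
Tolling adds 5 days: December 12, 1996 + 5 days = December 17, 1996.
December 17, 1996 is a Tuesday and not a state holiday, so no extension applies.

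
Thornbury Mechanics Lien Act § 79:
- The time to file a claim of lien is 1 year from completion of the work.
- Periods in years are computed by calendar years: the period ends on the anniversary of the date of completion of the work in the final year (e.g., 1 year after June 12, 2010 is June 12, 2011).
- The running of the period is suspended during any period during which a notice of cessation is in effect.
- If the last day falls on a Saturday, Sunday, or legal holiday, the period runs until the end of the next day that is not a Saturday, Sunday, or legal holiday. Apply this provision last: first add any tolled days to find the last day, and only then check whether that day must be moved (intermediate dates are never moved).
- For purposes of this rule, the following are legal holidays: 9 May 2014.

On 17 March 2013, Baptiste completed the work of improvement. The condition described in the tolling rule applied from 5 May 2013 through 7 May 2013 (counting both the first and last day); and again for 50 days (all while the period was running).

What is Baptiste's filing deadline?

May 12, 2014

1 year after 17 March 2013 is March 17, 2014.
From May 5, 2013 through May 7, 2013 inclusive is 3 days; tolling adds 3 days: March 17, 2014 + 3 days = March 20, 2014.
Tolling adds 50 days: March 20, 2014 + 50 days = May 9, 2014.
May 9, 2014 is a listed holiday; May 10, 2014 is Saturday; May 11, 2014 is Sunday. The next qualifying day is May 12, 2014.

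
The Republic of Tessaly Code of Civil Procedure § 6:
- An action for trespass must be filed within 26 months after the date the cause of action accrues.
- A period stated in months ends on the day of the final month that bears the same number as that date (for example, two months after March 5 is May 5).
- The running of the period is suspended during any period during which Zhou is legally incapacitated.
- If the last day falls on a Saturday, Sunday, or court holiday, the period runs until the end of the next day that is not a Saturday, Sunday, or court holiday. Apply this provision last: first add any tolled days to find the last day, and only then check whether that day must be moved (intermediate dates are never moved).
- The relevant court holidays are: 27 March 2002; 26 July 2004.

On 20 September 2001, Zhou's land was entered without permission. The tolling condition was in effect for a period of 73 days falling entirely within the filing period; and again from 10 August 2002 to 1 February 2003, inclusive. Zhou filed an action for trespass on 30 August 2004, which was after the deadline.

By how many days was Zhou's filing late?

34 days

26 months after 20 September 2001 is November 20, 2003.
Tolling adds 73 days: November 20, 2003 + 73 days = February 1, 2004.
From August 10, 2002 through February 1, 2003 inclusive is 176 days; tolling adds 176 days: February 1, 2004 + 176 days = July 26, 2004.
July 26, 2004 is a listed holiday. The next qualifying day is July 27, 2004.
The deadline is July 27, 2004; from July 27, 2004 to August 30, 2004 is 34 days.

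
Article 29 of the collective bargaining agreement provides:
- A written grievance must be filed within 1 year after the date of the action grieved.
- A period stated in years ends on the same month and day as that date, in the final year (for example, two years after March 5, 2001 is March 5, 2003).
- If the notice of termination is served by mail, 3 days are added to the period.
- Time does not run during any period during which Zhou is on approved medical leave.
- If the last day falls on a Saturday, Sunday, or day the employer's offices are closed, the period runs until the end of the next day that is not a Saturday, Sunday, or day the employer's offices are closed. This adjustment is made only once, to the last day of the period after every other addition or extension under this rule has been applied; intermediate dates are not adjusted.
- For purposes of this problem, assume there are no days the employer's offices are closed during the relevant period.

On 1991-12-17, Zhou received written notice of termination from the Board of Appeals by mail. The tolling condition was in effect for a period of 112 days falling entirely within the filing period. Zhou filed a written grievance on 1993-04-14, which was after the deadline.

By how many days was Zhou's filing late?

1 year after 1991-12-17 is December 17, 1992.
Service was by mail, adding 3 days: December 17, 1992 + 3 days = December 20, 1992.
Tolling adds 112 days: December 20, 1992 + 112 days = April 11, 1993.
April 11, 1993 is Sunday. The next qualifying day is April 12, 1993.
The deadline is April 12, 1993; from April 12, 1993 to April 14, 1993 is 2 days.

2 days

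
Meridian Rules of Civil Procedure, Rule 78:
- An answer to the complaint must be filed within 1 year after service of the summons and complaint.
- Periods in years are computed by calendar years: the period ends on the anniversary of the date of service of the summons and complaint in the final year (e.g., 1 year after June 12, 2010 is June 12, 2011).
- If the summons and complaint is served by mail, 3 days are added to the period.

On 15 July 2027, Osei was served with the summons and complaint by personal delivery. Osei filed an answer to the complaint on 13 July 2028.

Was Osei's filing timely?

1 year after 15 July 2027 is July 15, 2028.
Service was not by mail, so no mail extension applies.
The deadline is July 15, 2028; the filing on July 13, 2028 is on or before that date.

Yes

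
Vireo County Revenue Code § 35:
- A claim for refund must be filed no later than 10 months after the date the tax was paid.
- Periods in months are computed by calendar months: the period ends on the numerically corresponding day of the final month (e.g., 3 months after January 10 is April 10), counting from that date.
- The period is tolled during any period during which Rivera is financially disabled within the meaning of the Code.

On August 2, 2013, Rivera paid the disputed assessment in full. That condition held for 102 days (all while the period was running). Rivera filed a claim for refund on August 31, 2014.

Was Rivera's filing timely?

10 months after August 2, 2013 is June 2, 2014.
Tolling adds 102 days: June 2, 2014 + 102 days = September 12, 2014.
The deadline is September 12, 2014; the filing on August 31, 2014 is on or before that date.

Yes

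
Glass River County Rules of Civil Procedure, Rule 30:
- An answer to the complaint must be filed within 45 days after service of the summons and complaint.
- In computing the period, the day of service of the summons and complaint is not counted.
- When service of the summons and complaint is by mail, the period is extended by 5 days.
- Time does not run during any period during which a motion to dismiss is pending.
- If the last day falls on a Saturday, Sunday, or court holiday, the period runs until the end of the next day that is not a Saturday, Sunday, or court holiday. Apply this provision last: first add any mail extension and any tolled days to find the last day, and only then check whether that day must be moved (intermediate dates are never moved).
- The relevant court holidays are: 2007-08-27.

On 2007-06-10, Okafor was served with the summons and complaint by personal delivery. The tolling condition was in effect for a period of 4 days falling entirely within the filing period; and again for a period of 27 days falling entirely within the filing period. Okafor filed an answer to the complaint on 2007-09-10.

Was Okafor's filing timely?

45 days after 2007-06-10 is July 25, 2007.
Service was not by mail, so no mail extension applies.
Tolling adds 4 days: July 25, 2007 + 4 days = July 29, 2007.
Tolling adds 27 days: July 29, 2007 + 27 days = August 25, 2007.
August 25, 2007 is Saturday; August 26, 2007 is Sunday; August 27, 2007 is a listed holiday. The next qualifying day is August 28, 2007.
The deadline is August 28, 2007; the filing on September 10, 2007 is after that date.

No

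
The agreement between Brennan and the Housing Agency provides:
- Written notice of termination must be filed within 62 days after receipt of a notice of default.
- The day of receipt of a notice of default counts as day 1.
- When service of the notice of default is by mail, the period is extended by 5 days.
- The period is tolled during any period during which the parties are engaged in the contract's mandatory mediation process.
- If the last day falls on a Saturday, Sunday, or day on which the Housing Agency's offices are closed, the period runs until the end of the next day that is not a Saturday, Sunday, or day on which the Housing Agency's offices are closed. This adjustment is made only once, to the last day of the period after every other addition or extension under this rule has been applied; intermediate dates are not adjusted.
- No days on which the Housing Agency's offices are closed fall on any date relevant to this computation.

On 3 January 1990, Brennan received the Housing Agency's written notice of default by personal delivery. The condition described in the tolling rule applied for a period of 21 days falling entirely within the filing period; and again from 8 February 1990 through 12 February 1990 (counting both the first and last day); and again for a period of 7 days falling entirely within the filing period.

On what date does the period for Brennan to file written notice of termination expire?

Counting 3 January 1990 as day 1, day 62 is March 5, 1990.
Service was not by mail, so no mail extension applies.
Tolling adds 21 days: March 5, 1990 + 21 days = March 26, 1990.
From February 8, 1990 through February 12, 1990 inclusive is 5 days; tolling adds 5 days: March 26, 1990 + 5 days = March 31, 1990.
Tolling adds 7 days: March 31, 1990 + 7 days = April 7, 1990.
April 7, 1990 is Saturday; April 8, 1990 is Sunday. The next qualifying day is April 9, 1990.

April 9, 1990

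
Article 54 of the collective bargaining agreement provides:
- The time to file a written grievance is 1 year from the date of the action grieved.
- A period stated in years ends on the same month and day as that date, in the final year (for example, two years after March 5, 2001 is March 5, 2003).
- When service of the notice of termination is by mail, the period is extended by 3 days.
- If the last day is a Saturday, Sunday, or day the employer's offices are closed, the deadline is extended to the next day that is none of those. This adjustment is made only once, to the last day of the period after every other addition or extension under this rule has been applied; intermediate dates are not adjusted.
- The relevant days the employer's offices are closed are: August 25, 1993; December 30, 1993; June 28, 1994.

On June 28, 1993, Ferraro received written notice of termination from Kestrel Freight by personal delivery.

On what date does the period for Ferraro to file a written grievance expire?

1 year after June 28, 1993 is June 28, 1994.
Service was not by mail, so no mail extension applies.
June 28, 1994 is a listed holiday. The next qualifying day is June 29, 1994.

June 29, 1994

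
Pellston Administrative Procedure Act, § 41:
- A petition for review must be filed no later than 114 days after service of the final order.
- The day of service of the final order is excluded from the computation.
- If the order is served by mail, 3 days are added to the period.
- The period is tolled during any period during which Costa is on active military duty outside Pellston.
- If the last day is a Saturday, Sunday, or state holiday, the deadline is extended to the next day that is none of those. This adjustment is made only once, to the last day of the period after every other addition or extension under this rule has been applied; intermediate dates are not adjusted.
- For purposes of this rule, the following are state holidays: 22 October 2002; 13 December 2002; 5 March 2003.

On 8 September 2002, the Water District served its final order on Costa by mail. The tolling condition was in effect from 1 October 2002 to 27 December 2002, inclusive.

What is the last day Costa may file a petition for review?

April 1, 2003

114 days after 8 September 2002 is December 31, 2002.
Service was by mail, adding 3 days: December 31, 2002 + 3 days = January 3, 2003.
From October 1, 2002 through December 27, 2002 inclusive is 88 days; tolling adds 88 days: January 3, 2003 + 88 days = April 1, 2003.
April 1, 2003 is a Tuesday and not a state holiday, so no extension applies.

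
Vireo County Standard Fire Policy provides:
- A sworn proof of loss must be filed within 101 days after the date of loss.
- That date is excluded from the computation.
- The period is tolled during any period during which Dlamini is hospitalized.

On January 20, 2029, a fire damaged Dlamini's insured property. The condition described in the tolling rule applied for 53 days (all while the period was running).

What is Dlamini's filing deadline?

101 days after January 20, 2029 is May 1, 2029.
Tolling adds 53 days: May 1, 2029 + 53 days = June 23, 2029.

June 23, 2029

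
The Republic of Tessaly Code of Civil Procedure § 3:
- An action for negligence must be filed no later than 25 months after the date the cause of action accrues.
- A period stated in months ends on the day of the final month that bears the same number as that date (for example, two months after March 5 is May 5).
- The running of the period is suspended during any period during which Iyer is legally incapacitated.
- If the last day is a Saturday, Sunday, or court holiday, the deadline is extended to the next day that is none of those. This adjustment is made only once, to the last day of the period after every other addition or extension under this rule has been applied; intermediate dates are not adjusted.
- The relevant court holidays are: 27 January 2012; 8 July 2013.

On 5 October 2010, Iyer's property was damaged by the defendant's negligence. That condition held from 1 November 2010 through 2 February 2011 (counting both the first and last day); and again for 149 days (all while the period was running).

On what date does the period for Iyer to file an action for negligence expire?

25 months after 5 October 2010 is November 5, 2012.
From November 1, 2010 through February 2, 2011 inclusive is 94 days; tolling adds 94 days: November 5, 2012 + 94 days = February 7, 2013.
Tolling adds 149 days: February 7, 2013 + 149 days = July 6, 2013.
July 6, 2013 is Saturday; July 7, 2013 is Sunday; July 8, 2013 is a listed holiday. The next qualifying day is July 9, 2013.

July 9, 2013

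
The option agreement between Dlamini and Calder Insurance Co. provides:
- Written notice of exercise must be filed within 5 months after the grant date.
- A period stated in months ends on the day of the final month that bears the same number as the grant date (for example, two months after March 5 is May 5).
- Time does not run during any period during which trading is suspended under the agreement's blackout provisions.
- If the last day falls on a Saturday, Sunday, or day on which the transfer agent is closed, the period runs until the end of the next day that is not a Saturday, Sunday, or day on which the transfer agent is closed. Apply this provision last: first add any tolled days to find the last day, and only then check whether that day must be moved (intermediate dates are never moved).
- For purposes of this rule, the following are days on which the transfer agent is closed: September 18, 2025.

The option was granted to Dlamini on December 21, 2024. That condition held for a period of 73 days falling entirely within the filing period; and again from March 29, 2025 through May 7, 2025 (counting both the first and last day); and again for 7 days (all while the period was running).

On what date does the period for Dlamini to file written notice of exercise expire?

5 months after December 21, 2024 is May 21, 2025.
Tolling adds 73 days: May 21, 2025 + 73 days = August 2, 2025.
From March 29, 2025 through May 7, 2025 inclusive is 40 days; tolling adds 40 days: August 2, 2025 + 40 days = September 11, 2025.
Tolling adds 7 days: September 11, 2025 + 7 days = September 18, 2025.
September 18, 2025 is a listed holiday. The next qualifying day is September 19, 2025.

September 19, 2025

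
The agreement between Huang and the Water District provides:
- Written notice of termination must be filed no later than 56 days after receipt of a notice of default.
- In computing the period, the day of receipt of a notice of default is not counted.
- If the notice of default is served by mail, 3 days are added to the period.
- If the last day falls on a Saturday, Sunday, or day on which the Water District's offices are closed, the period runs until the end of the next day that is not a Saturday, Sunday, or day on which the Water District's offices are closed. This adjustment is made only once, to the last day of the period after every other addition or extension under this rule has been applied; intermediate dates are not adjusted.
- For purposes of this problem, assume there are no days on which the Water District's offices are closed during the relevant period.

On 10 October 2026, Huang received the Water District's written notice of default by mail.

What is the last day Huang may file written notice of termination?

56 days after 10 October 2026 is December 5, 2026.
Service was by mail, adding 3 days: December 5, 2026 + 3 days = December 8, 2026.
December 8, 2026 is a Tuesday and not a day on which the Water District's offices are closed, so no extension applies.

December 8, 2026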